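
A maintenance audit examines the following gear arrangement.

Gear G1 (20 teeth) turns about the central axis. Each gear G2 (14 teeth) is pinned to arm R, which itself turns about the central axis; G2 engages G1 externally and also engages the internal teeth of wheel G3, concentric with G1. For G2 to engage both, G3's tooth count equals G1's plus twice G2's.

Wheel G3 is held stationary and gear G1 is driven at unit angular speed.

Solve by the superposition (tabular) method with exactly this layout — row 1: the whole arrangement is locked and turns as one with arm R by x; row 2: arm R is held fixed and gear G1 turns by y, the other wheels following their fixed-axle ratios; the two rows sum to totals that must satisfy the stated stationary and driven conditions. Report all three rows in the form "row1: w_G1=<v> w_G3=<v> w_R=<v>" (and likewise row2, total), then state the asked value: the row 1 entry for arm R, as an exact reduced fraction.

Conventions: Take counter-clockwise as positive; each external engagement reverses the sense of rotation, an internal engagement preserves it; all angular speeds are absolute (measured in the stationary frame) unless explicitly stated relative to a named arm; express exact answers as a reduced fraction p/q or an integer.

planetary set (20T centre, 14T on arm, 48T internal) — Willis relation
row 1 (train locked, turned with arm): all members turn x
row 2 — arm fixed, fixed-axis ratios: sun y, ring −(20/48)·y, arm 0
boundary: total ω_ring = x − (20/48)·y = 0 and total ω_sun = x + y = 1  ⇒  y = 12/17, x = 5/17
row 2 ring = −(20/48)·12/17 = -5/17
totals (row 1 + row 2): sun 5/17 + 12/17 = 1, ring 5/17 + (-5/17) = 0, arm 5/17 + 0 = 5/17
asked cell (row1, arm) = 5/17

row1: w_G1=5/17 w_G3=5/17 w_R=5/17
row2: w_G1=12/17 w_G3=-5/17 w_R=0
total: w_G1=1 w_G3=0 w_R=5/17
asked value: 5/17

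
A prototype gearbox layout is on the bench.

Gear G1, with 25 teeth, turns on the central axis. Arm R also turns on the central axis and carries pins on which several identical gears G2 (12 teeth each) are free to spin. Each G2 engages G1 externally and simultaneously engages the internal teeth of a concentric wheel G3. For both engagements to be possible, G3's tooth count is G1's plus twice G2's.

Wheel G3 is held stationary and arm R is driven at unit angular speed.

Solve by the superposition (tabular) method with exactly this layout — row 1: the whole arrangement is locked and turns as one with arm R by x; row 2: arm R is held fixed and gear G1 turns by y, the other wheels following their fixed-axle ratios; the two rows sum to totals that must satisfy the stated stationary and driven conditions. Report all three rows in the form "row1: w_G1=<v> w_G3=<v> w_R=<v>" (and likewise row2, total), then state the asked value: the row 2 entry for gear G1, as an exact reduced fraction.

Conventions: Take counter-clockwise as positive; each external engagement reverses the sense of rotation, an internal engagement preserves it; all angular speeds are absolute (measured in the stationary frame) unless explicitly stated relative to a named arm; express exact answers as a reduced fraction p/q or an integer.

row1: w_G1=1 w_G3=1 w_R=1
row2: w_G1=49/25 w_G3=-1 w_R=0
total: w_G1=74/25 w_G3=0 w_R=1
asked value: 49/25

planetary set (25T centre, 12T on arm, 49T internal) — Willis relation
row 1 — lock + rotate with arm: ω_sun = ω_ring = ω_arm = x
row 2: sun turns y, ring = −(25/49)·y, arm 0
boundary: total ω_ring = x − (25/49)·y = 0 and total ω_arm = x = 1  ⇒  y = 49/25, x = 1
row 2 ring = −(25/49)·49/25 = -1
totals (row 1 + row 2): sun 1 + 49/25 = 74/25, ring 1 + (-1) = 0, arm 1 + 0 = 1
asked cell (row2, sun) = 49/25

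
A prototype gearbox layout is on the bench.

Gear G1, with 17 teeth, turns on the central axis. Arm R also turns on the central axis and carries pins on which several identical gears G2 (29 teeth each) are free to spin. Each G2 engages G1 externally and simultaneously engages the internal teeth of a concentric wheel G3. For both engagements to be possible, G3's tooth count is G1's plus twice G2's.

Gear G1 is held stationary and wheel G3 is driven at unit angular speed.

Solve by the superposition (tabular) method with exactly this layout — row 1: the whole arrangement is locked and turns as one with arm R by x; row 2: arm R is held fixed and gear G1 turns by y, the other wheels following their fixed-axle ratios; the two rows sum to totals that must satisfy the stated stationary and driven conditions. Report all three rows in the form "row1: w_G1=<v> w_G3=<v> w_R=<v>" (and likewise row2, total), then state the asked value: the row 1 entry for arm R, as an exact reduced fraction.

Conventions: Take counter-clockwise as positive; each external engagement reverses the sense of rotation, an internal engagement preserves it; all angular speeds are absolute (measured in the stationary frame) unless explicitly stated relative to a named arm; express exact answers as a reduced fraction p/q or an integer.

row1: w_G1=75/92 w_G3=75/92 w_R=75/92
row2: w_G1=-75/92 w_G3=17/92 w_R=0
total: w_G1=0 w_G3=1 w_R=75/92
asked value: 75/92

planetary set (17T centre, 29T on arm, 75T internal) — Willis relation
row 1: whole set turns with the arm by x
row 2 — arm fixed, fixed-axis ratios: sun y, ring −(17/75)·y, arm 0
boundary: total ω_sun = x + y = 0 and total ω_ring = x − (17/75)·y = 1  ⇒  y = -75/92, x = 75/92
row 2 ring = −(17/75)·(-75/92) = 17/92
totals (row 1 + row 2): sun 75/92 + (-75/92) = 0, ring 75/92 + 17/92 = 1, arm 75/92 + 0 = 75/92
asked cell (row1, arm) = 75/92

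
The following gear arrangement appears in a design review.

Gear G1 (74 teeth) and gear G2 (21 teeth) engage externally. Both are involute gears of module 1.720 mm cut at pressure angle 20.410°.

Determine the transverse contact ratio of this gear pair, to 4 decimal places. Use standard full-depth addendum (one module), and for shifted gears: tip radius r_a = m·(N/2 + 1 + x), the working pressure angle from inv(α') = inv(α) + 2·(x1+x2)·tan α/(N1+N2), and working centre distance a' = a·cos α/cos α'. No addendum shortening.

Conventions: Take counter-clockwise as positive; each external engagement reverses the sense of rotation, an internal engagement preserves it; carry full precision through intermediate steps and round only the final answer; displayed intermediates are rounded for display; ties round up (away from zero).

1.6729

recognized (one external pair, fixed centres): single-mesh tooth geometry, m = 1.720, N1 = 74, N2 = 21
base radii: r_b1 = 59.644753, r_b2 = 16.926214
tip radii: r_a1 = 65.360000, r_a2 = 19.780000
no profile shift: α' = α, a' = a
action lengths: √(r_a1²−r_b1²) = 26.728880, √(r_a2²−r_b2²) = 10.234827
base pitch p_b = π·m·cos α = 5.064311
CR = (26.728880 + 10.234827 − 81.700000·sin 20.41000°)/5.064311 = 1.672884
contact ratio ≈ 1.6729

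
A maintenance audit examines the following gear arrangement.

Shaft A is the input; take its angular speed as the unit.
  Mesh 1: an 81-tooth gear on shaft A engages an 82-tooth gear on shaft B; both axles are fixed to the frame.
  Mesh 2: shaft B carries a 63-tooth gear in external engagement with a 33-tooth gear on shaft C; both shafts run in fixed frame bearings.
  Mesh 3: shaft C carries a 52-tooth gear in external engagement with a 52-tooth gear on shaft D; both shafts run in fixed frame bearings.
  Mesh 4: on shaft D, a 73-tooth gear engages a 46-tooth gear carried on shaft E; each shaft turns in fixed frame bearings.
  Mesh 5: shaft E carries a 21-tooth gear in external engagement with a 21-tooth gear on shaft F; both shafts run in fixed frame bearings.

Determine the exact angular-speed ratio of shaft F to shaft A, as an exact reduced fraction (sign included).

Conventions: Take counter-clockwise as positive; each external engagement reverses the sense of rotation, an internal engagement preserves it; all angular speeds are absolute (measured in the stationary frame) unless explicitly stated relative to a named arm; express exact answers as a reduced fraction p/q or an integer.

-124173/41492

class = fixed-axis compound train [5 meshes; 5 ratios multiply, 5 sense flips]
mesh 1 [81T→82T]: running ratio 81/82, sense −
mesh 2 [63T→33T]: running ratio 1701/902, sense +
mesh 3 [52T→52T]: running ratio 1701/902, sense −
mesh 4 [73T→46T]: running ratio 124173/41492, sense +
mesh 5 [21T→21T]: running ratio 124173/41492, sense −
ω_out/ω_in = -124173/41492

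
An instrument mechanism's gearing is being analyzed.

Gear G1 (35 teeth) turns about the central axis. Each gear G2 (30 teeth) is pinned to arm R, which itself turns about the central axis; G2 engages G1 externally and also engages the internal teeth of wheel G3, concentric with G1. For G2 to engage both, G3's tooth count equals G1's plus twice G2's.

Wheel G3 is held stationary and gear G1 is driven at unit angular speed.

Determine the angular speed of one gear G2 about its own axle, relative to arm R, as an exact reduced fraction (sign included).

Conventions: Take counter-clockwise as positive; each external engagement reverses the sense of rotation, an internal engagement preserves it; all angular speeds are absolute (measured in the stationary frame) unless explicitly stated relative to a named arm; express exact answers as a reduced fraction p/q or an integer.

recognized (axles ride arm R): planetary set, 35/30/95 teeth
ring teeth: 35 + 2·30 = 95
35(ω_sun−ω_arm) = −95(ω_ring−ω_arm),  ω_ring = 0, ω_sun = 1
35(1−ω_arm) = −95(0−ω_arm)  ⇒  130·ω_arm = 35  ⇒  ω_arm = 7/26
sun–planet mesh: 35·(1−7/26) = −30·(ω_p−ω_arm)  ⇒  ω_p−ω_arm = -133/156
exact speed ratio = -133/156

-133/156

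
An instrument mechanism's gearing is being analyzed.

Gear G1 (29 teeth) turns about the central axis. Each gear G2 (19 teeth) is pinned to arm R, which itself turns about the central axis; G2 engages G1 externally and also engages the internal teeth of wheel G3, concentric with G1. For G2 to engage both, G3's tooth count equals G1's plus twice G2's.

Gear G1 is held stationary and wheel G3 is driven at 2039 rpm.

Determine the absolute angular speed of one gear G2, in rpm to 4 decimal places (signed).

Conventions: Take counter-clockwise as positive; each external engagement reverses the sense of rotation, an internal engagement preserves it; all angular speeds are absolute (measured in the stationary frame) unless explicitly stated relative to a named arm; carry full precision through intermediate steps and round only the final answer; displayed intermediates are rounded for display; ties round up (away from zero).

class = planetary set [G3 = 29+2·19 = 67; Willis about the carrier]
normalise by the input: solve with ω_ring = 1, then scale by 2039 rpm
ring teeth: 29 + 2·19 = 67
29(ω_sun−ω_arm) = −67(ω_ring−ω_arm),  ω_sun = 0, ω_ring = 1
29(0−ω_arm) = −67(1−ω_arm)  ⇒  96·ω_arm = 67  ⇒  ω_arm = 67/96
sun–planet mesh: 29·(0−67/96) = −19·(ω_p−ω_arm)  ⇒  ω_p−ω_arm = 1943/1824
ω_p = 67/96 + 1943/1824 = 67/38
scale: ω_p = 67/38 × 2039 rpm = +3595.0789 rpm

+3595.0789 rpm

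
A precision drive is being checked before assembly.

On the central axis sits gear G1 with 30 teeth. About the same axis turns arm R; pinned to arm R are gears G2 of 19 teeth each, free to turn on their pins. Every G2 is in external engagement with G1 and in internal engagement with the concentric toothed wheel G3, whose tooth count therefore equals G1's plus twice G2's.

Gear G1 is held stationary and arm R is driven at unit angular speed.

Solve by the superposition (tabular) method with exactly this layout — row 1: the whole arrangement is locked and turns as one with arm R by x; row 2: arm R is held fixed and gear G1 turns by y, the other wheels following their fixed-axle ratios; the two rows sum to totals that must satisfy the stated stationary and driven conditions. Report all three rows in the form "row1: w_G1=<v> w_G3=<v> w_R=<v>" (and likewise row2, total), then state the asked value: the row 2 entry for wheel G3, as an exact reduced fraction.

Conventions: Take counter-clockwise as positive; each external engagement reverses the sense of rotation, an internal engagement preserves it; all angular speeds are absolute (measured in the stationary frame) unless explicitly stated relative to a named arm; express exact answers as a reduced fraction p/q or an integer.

class = planetary set [G3 = 30+2·19 = 68; Willis about the carrier]
row 1: whole set turns with the arm by x
superposition row 2 [arm held]: sun y, ring −(30/68)·y, arm 0
boundary: total ω_sun = x + y = 0 and total ω_arm = x = 1  ⇒  y = -1, x = 1
row 2 ring = −(30/68)·(-1) = 15/34
totals (row 1 + row 2): sun 1 + (-1) = 0, ring 1 + 15/34 = 49/34, arm 1 + 0 = 1
asked cell (row2, ring) = 15/34

row1: w_G1=1 w_G3=1 w_R=1
row2: w_G1=-1 w_G3=15/34 w_R=0
total: w_G1=0 w_G3=49/34 w_R=1
asked value: 15/34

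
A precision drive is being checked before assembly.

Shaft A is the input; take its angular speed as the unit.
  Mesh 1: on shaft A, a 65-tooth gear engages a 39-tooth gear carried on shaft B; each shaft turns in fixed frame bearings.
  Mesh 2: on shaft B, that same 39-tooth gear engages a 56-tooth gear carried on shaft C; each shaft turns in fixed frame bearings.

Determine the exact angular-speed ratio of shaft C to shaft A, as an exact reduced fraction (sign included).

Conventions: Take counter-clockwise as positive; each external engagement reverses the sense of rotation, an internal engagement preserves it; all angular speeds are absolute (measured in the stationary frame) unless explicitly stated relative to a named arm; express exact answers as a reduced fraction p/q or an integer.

65/56

class = fixed-axis compound train [2 meshes; 2 ratios multiply, 2 sense flips]
mesh 1 [65T→39T]: running ratio 5/3, sense −
mesh 2 [39T→56T]: running ratio 65/56, sense +
ω_out/ω_in = 65/56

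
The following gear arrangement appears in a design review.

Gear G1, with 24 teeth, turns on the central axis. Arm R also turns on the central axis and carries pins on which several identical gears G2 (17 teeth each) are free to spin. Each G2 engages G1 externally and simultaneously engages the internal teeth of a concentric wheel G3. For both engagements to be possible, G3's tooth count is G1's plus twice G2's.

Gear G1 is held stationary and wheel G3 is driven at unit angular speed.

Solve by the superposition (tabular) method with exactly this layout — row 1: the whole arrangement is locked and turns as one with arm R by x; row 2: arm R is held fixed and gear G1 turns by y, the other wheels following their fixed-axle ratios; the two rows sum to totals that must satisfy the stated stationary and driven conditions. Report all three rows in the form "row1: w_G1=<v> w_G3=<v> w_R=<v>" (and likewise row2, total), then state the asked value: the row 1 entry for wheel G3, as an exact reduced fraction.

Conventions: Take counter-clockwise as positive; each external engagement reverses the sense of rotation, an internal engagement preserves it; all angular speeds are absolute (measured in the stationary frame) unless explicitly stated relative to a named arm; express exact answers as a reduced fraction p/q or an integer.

recognized (axles ride arm R): planetary set, 24/17/58 teeth
row 1: whole set turns with the arm by x
superposition row 2 [arm held]: sun y, ring −(24/58)·y, arm 0
boundary: total ω_sun = x + y = 0 and total ω_ring = x − (24/58)·y = 1  ⇒  y = -29/41, x = 29/41
row 2 ring = −(24/58)·(-29/41) = 12/41
totals (row 1 + row 2): sun 29/41 + (-29/41) = 0, ring 29/41 + 12/41 = 1, arm 29/41 + 0 = 29/41
asked cell (row1, ring) = 29/41

row1: w_G1=29/41 w_G3=29/41 w_R=29/41
row2: w_G1=-29/41 w_G3=12/41 w_R=0
total: w_G1=0 w_G3=1 w_R=29/41
asked value: 29/41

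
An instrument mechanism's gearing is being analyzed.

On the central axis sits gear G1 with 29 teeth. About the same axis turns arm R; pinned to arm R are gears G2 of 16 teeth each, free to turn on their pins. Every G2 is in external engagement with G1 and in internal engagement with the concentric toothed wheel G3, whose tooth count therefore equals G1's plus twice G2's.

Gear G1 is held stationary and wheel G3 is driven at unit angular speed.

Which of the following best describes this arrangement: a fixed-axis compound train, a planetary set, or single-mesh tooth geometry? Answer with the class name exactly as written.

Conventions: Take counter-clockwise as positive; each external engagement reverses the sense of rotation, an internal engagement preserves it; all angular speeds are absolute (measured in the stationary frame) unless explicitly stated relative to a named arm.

topology: planetary set — G1 29T / G2 16T / G3 61T, arm = carrier (Willis)
classification: planetary set

planetary set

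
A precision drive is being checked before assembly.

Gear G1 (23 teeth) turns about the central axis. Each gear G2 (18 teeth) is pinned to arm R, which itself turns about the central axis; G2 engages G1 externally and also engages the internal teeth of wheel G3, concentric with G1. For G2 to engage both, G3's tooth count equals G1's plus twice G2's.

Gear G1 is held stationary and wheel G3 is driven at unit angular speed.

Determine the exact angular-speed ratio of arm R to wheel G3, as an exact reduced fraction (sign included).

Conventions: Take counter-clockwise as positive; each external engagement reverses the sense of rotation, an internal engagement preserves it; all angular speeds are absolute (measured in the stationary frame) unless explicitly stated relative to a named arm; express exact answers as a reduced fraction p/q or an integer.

59/82

class = planetary set [G3 = 23+2·18 = 59; Willis about the carrier]
ring teeth: 23 + 2·18 = 59
23(ω_sun−ω_arm) = −59(ω_ring−ω_arm),  ω_sun = 0, ω_ring = 1
23(0−ω_arm) = −59(1−ω_arm)  ⇒  82·ω_arm = 59  ⇒  ω_arm = 59/82
ω_out/ω_in = 59/82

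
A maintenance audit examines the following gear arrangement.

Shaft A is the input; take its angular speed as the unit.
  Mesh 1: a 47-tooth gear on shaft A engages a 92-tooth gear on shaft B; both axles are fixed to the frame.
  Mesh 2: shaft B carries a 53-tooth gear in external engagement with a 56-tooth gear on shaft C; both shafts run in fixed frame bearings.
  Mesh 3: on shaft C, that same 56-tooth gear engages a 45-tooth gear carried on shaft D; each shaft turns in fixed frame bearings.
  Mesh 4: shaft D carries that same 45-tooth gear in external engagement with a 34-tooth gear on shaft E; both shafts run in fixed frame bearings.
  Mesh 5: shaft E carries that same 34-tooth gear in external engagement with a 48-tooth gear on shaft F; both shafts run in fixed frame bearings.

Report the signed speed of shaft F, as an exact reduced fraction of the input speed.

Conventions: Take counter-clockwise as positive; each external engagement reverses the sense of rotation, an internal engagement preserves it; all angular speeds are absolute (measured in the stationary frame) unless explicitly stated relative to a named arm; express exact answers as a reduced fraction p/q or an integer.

-2491/4416

5-mesh fixed-axis compound train (all bearings frame-fixed)
mesh 1 [47T→92T]: |ω|/ω_in = 1×47/92 = 47/92, sense flips to −
mesh 2 [53T→56T]: |ω|/ω_in = (47/92)×53/56 = 2491/5152, sense flips to +
mesh 3 [56T→45T]: |ω|/ω_in = (2491/5152)×56/45 = 2491/4140, sense flips to −
mesh 4 [45T→34T]: |ω|/ω_in = (2491/4140)×45/34 = 2491/3128, sense flips to +
mesh 5 [34T→48T]: |ω|/ω_in = (2491/3128)×34/48 = 2491/4416, sense flips to −
signed output speed (× input speed) = -2491/4416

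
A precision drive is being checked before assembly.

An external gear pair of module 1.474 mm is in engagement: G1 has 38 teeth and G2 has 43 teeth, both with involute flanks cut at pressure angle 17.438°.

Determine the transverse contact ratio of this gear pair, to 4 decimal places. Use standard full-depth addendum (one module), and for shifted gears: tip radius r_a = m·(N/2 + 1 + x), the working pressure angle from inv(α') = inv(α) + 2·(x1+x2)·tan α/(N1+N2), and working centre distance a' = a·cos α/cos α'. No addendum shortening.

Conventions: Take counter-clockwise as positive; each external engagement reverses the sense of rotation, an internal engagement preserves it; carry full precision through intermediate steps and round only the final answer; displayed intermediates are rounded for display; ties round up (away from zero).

1.8556

recognized (one external pair, fixed centres): single-mesh tooth geometry, m = 1.474, N1 = 38, N2 = 43
base radii: r_b1 = 26.718894, r_b2 = 30.234538
tip radii: r_a1 = 29.480000, r_a2 = 33.165000
no profile shift: α' = α, a' = a
action lengths: √(r_a1²−r_b1²) = 12.456769, √(r_a2²−r_b2²) = 13.630478
base pitch p_b = π·m·cos α = 4.417889
CR = (12.456769 + 13.630478 − 59.697000·sin 17.43800°)/4.417889 = 1.855554
contact ratio ≈ 1.8556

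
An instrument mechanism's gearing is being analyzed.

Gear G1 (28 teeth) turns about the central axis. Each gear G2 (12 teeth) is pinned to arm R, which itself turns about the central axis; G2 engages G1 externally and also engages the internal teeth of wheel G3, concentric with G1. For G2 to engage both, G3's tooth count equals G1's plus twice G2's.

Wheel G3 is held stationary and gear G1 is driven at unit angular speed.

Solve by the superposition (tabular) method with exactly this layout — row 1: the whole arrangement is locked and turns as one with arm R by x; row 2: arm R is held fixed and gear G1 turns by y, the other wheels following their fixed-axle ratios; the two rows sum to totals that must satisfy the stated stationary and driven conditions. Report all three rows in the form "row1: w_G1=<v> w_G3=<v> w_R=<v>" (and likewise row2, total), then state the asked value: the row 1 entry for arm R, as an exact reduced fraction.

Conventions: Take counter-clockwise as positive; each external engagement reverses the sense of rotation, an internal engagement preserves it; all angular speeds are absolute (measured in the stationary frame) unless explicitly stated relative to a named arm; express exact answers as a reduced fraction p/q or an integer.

topology: planetary set — G1 28T / G2 12T / G3 52T, arm = carrier (Willis)
row 1 (train locked, turned with arm): all members turn x
row 2 — arm fixed, fixed-axis ratios: sun y, ring −(28/52)·y, arm 0
boundary: total ω_ring = x − (28/52)·y = 0 and total ω_sun = x + y = 1  ⇒  y = 13/20, x = 7/20
row 2 ring = −(28/52)·13/20 = -7/20
totals (row 1 + row 2): sun 7/20 + 13/20 = 1, ring 7/20 + (-7/20) = 0, arm 7/20 + 0 = 7/20
asked cell (row1, arm) = 7/20

row1: w_G1=7/20 w_G3=7/20 w_R=7/20
row2: w_G1=13/20 w_G3=-7/20 w_R=0
total: w_G1=1 w_G3=0 w_R=7/20
asked value: 7/20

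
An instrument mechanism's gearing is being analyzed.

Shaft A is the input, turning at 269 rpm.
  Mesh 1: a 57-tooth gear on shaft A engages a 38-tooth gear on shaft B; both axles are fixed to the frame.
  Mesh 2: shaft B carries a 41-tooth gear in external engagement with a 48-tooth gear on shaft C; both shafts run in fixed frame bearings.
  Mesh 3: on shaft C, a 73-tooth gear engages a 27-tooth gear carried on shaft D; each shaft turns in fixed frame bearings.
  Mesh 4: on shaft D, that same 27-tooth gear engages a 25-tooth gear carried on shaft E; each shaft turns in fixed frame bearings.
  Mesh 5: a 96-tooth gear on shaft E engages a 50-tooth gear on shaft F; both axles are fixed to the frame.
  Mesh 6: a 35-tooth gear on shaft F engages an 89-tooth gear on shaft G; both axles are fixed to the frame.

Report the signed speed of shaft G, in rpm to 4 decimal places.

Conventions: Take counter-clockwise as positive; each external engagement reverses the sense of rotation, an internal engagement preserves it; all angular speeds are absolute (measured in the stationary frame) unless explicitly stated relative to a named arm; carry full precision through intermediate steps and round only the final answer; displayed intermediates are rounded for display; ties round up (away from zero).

topology: fixed-axis compound train — 6 meshes, A→G
mesh 1 [57T→38T]: ω = 269.0000×57/38 = 403.5000 rpm, sense flips to −
mesh 2 [41T→48T]: ω = 403.5000×41/48 = 344.6563 rpm, sense flips to +
mesh 3 [73T→27T]: ω = 344.6563×73/27 = 931.8484 rpm, sense flips to −
mesh 4 [27T→25T]: ω = 931.8484×27/25 = 1006.3963 rpm, sense flips to +
mesh 5 [96T→50T]: ω = 1006.3963×96/50 = 1932.2808 rpm, sense flips to −
mesh 6 [35T→89T]: ω = 1932.2808×35/89 = 759.8857 rpm, sense flips to +
signed output speed = +759.8857 rpm

+759.8857 rpm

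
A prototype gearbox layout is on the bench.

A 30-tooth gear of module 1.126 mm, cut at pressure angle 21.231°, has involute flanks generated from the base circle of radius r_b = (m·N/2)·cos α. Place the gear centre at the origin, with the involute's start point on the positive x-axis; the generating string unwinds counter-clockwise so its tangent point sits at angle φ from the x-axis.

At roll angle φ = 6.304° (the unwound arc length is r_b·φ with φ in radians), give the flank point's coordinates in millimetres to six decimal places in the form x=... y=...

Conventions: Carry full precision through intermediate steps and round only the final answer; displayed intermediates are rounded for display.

x=15.838647 y=0.006981

single-mesh involute tooth geometry (30T wheel at module 1.126)
pitch radius r_p = m·N/2 = 1.126·30/2 = 16.890000
base radius r_b = r_p·cos α = 16.890000·cos 21.231° = 15.743642
roll angle φ = 6.304° = 0.11002556 rad
x = r_b·(cos φ + φ·sin φ) = 15.838647
y = r_b·(sin φ − φ·cos φ) = 0.006981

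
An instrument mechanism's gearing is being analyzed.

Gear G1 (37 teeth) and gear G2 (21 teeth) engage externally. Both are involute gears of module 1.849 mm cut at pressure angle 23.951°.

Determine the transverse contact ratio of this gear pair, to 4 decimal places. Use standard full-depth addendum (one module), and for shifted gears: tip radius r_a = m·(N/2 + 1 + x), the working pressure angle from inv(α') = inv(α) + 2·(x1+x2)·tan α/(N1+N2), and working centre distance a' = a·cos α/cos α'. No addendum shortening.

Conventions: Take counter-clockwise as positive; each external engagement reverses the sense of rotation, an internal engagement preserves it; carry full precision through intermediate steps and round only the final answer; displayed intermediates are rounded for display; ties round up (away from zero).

1.4912

topology: single-mesh involute geometry — m = 1.849, 37T/21T pair
base radii: r_b1 = 31.261080, r_b2 = 17.742775
tip radii: r_a1 = 36.055500, r_a2 = 21.263500
no profile shift: α' = α, a' = a
action lengths: √(r_a1²−r_b1²) = 17.965076, √(r_a2²−r_b2²) = 11.718804
base pitch p_b = π·m·cos α = 5.308626
CR = (17.965076 + 11.718804 − 53.621000·sin 23.95100°)/5.308626 = 1.491187
contact ratio ≈ 1.4912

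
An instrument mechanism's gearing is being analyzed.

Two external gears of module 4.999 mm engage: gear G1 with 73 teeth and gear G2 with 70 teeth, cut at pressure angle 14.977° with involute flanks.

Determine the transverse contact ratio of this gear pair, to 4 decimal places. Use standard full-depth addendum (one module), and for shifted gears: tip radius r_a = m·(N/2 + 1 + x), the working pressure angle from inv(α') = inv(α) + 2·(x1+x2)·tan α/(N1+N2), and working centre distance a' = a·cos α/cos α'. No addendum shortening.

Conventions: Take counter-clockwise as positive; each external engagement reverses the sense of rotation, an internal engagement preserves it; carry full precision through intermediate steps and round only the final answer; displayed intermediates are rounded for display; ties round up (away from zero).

2.1913

topology: single-mesh involute geometry — m = 4.999, 73T/70T pair
base radii: r_b1 = 176.265150, r_b2 = 169.021377
tip radii: r_a1 = 187.462500, r_a2 = 179.964000
no profile shift: α' = α, a' = a
action lengths: √(r_a1²−r_b1²) = 63.818381, √(r_a2²−r_b2²) = 61.796565
base pitch p_b = π·m·cos α = 15.171323
CR = (63.818381 + 61.796565 − 357.428500·sin 14.97700°)/15.171323 = 2.191255
contact ratio ≈ 2.1913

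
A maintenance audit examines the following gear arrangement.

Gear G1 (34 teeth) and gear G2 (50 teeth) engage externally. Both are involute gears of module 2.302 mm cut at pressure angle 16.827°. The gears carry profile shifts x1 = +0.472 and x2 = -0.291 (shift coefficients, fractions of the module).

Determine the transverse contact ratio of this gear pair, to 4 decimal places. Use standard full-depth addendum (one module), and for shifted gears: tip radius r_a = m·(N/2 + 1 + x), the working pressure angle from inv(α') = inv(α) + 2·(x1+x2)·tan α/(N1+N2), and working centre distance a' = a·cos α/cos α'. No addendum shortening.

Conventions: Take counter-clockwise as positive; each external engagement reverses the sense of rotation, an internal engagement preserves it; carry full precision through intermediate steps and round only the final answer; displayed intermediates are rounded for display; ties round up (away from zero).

single-mesh involute tooth geometry (34T engaging 50T at module 2.302)
base radii: r_b1 = 37.458407, r_b2 = 55.085892
tip radii: r_a1 = 42.522544, r_a2 = 59.182118
inv(α') = inv(16.827°) + 2·(+0.472-0.291)·tan α/(34+50) = 0.01004885  ⇒  α' = 17.60462°
a' = a·cos α / cos α' = 96.6840·cos 16.827°/cos 17.60462° = 97.091453
action lengths: √(r_a1²−r_b1²) = 20.125469, √(r_a2²−r_b2²) = 21.634869
base pitch p_b = π·m·cos α = 6.922297
CR = (20.125469 + 21.634869 − 97.091453·sin 17.60462°)/6.922297 = 1.790640
contact ratio ≈ 1.7906

1.7906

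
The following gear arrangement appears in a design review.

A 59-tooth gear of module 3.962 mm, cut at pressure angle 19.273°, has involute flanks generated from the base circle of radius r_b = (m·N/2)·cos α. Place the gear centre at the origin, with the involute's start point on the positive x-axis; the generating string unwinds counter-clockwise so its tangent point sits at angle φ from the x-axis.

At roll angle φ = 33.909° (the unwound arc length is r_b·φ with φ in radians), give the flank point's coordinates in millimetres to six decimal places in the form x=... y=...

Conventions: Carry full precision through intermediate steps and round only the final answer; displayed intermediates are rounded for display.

x=127.991070 y=7.359630

topology: single-mesh involute geometry — m = 3.962, N = 59
pitch radius r_p = m·N/2 = 3.962·59/2 = 116.879000
base radius r_b = r_p·cos α = 116.879000·cos 19.273° = 110.328703
roll angle φ = 33.909° = 0.59182370 rad
x = r_b·(cos φ + φ·sin φ) = 127.991070
y = r_b·(sin φ − φ·cos φ) = 7.359630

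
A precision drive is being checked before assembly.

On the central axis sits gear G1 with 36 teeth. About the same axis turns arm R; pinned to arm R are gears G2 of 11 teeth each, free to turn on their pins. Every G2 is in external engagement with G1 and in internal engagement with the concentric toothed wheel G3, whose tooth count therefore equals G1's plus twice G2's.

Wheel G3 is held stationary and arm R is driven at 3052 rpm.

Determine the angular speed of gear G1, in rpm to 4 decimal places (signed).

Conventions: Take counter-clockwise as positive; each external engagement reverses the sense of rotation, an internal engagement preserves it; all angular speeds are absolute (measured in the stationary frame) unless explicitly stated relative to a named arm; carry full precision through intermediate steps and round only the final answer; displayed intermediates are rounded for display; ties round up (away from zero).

recognized (axles ride arm R): planetary set, 36/11/58 teeth
normalise by the input: solve with ω_arm = 1, then scale by 3052 rpm
ring teeth: 36 + 2·11 = 58
36(ω_sun−ω_arm) = −58(ω_ring−ω_arm),  ω_ring = 0, ω_arm = 1
ω_sun = 1 − (58/36)(0−1) = 47/18
scale: ω_sun = 47/18 × 3052 rpm = +7969.1111 rpm

+7969.1111 rpm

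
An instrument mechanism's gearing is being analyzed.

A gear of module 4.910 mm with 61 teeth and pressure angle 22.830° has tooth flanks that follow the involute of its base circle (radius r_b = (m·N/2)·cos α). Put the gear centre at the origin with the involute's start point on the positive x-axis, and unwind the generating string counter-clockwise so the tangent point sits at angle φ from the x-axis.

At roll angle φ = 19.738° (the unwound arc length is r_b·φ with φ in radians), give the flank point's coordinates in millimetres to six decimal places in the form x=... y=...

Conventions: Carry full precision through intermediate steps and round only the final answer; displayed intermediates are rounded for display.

topology: single-mesh involute geometry — m = 4.910, N = 61
pitch radius r_p = m·N/2 = 4.910·61/2 = 149.755000
base radius r_b = r_p·cos α = 149.755000·cos 22.830° = 138.023212
roll angle φ = 19.738° = 0.34449309 rad
x = r_b·(cos φ + φ·sin φ) = 145.971807
y = r_b·(sin φ − φ·cos φ) = 1.858701

x=145.971807 y=1.858701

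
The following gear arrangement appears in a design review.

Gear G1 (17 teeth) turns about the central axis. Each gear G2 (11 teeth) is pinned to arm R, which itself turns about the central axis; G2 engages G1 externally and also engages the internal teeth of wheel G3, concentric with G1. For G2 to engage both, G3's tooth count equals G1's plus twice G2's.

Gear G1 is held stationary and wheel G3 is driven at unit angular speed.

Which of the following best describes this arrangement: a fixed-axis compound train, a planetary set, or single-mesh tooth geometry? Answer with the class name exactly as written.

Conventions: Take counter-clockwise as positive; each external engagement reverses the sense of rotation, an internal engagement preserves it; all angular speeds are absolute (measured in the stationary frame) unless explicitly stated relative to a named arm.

recognized (axles ride arm R): planetary set, 17/11/39 teeth
classification: planetary set

planetary set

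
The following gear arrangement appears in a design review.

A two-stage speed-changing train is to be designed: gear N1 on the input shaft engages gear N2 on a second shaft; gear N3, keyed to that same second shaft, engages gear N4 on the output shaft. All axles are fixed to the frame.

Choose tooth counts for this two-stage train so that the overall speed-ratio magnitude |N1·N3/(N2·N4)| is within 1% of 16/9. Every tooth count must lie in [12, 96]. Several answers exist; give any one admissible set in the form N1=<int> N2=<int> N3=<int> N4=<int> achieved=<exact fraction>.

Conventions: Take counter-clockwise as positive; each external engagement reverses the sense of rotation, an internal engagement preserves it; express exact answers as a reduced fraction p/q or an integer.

N1=16 N2=12 N3=16 N4=12 achieved=16/9

design class (target 16/9): fixed-axis compound train
target = 16/9 in lowest terms: an exact hit needs N1·N3 = k·16 and N2·N4 = k·9 for one integer k, every count in [12, 96]; additionally prefer no 1:1 stage (N1 ≠ N2, N3 ≠ N4)
k = 1…15: no 1:1-free in-range split of k·16 and k·9 into factor pairs; take k = 16
k = 16: N1·N3 = 256 = 16·16, N2·N4 = 144 = 12·12
achieved = 16·16/(12·12) = 16/9; |achieved − target| = 0 ≤ 4/225 ✓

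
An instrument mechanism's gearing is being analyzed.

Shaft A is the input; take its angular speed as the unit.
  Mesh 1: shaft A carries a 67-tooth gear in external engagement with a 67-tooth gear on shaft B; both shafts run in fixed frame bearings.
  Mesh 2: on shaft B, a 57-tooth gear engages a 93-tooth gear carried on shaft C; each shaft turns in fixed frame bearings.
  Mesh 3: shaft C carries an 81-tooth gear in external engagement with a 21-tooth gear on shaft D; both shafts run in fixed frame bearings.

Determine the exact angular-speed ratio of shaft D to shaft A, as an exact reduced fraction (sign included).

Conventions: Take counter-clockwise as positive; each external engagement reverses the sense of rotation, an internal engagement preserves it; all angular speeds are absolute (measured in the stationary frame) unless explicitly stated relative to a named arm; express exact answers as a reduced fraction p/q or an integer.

-513/217

class = fixed-axis compound train [3 meshes; 3 ratios multiply, 3 sense flips]
mesh 1 [67T→67T]: running ratio 1, sense −
mesh 2 [57T→93T]: running ratio 19/31, sense +
mesh 3 [81T→21T]: running ratio 513/217, sense −
ω_out/ω_in = -513/217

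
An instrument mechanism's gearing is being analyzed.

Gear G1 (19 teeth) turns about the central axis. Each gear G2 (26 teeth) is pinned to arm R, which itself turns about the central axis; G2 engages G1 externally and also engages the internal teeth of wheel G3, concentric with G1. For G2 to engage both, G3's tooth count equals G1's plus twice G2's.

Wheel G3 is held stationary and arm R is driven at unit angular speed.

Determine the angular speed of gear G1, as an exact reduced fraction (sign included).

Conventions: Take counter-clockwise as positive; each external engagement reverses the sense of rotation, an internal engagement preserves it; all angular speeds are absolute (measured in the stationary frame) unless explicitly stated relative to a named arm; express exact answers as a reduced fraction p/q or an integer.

topology: planetary set — G1 19T / G2 26T / G3 71T, arm = carrier (Willis)
ring teeth: 19 + 2·26 = 71
19(ω_sun−ω_arm) = −71(ω_ring−ω_arm),  ω_ring = 0, ω_arm = 1
ω_sun = 1 − (71/19)(0−1) = 90/19
exact speed ratio = 90/19

90/19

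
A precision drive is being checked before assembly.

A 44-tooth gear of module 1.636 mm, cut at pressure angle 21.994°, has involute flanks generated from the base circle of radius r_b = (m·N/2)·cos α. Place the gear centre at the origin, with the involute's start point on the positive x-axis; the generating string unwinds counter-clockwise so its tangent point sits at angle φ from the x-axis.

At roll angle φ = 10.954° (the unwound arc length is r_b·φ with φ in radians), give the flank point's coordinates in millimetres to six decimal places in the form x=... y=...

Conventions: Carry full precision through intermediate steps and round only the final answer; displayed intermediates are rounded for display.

single-mesh involute tooth geometry (44T wheel at module 1.636)
pitch radius r_p = m·N/2 = 1.636·44/2 = 35.992000
base radius r_b = r_p·cos α = 35.992000·cos 21.994° = 33.372613
roll angle φ = 10.954° = 0.19118337 rad
x = r_b·(cos φ + φ·sin φ) = 33.976954
y = r_b·(sin φ − φ·cos φ) = 0.077452

x=33.976954 y=0.077452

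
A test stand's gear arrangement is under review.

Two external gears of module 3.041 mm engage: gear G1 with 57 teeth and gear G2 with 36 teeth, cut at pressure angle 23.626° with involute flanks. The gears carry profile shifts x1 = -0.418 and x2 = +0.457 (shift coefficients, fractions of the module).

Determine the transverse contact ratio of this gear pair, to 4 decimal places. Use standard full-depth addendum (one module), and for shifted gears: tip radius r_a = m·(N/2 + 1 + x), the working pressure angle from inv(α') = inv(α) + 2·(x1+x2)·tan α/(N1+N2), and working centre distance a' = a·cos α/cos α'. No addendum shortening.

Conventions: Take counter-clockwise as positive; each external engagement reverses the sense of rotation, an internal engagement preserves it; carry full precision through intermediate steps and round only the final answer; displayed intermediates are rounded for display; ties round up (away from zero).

1.5280

topology: single-mesh involute geometry — m = 3.041, 57T/36T pair
base radii: r_b1 = 79.404030, r_b2 = 50.149914
tip radii: r_a1 = 88.438362, r_a2 = 59.168737
inv(α') = inv(23.626°) + 2·(-0.418+0.457)·tan α/(57+36) = 0.02544515  ⇒  α' = 23.73529°
a' = a·cos α / cos α' = 141.4065·cos 23.626°/cos 23.73529° = 141.524841
action lengths: √(r_a1²−r_b1²) = 38.940261, √(r_a2²−r_b2²) = 31.399452
base pitch p_b = π·m·cos α = 8.752811
CR = (38.940261 + 31.399452 − 141.524841·sin 23.73529°)/8.752811 = 1.528003
contact ratio ≈ 1.5280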